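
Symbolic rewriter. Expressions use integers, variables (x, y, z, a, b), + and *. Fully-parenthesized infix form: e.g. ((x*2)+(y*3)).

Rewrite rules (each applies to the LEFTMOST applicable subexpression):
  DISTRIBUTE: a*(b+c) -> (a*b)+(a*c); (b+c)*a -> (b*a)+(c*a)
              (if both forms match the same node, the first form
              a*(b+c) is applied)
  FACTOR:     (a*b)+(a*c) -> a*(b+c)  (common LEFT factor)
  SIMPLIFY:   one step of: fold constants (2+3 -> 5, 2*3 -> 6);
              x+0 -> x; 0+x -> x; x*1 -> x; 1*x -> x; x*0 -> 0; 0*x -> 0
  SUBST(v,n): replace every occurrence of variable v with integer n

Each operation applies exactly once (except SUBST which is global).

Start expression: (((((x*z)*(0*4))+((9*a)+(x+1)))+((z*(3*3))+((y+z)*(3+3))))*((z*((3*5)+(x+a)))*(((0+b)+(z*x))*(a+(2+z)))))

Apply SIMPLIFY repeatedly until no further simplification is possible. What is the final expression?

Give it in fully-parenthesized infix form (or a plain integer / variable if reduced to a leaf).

Answer: ((((9*a)+(x+1))+((z*9)+((y+z)*6)))*((z*(15+(x+a)))*((b+(z*x))*(a+(2+z)))))

Derivation:
Start: (((((x*z)*(0*4))+((9*a)+(x+1)))+((z*(3*3))+((y+z)*(3+3))))*((z*((3*5)+(x+a)))*(((0+b)+(z*x))*(a+(2+z)))))
Step 1: at LLLR: (0*4) -> 0; overall: (((((x*z)*(0*4))+((9*a)+(x+1)))+((z*(3*3))+((y+z)*(3+3))))*((z*((3*5)+(x+a)))*(((0+b)+(z*x))*(a+(2+z))))) -> (((((x*z)*0)+((9*a)+(x+1)))+((z*(3*3))+((y+z)*(3+3))))*((z*((3*5)+(x+a)))*(((0+b)+(z*x))*(a+(2+z)))))
Step 2: at LLL: ((x*z)*0) -> 0; overall: (((((x*z)*0)+((9*a)+(x+1)))+((z*(3*3))+((y+z)*(3+3))))*((z*((3*5)+(x+a)))*(((0+b)+(z*x))*(a+(2+z))))) -> (((0+((9*a)+(x+1)))+((z*(3*3))+((y+z)*(3+3))))*((z*((3*5)+(x+a)))*(((0+b)+(z*x))*(a+(2+z)))))
Step 3: at LL: (0+((9*a)+(x+1))) -> ((9*a)+(x+1)); overall: (((0+((9*a)+(x+1)))+((z*(3*3))+((y+z)*(3+3))))*((z*((3*5)+(x+a)))*(((0+b)+(z*x))*(a+(2+z))))) -> ((((9*a)+(x+1))+((z*(3*3))+((y+z)*(3+3))))*((z*((3*5)+(x+a)))*(((0+b)+(z*x))*(a+(2+z)))))
Step 4: at LRLR: (3*3) -> 9; overall: ((((9*a)+(x+1))+((z*(3*3))+((y+z)*(3+3))))*((z*((3*5)+(x+a)))*(((0+b)+(z*x))*(a+(2+z))))) -> ((((9*a)+(x+1))+((z*9)+((y+z)*(3+3))))*((z*((3*5)+(x+a)))*(((0+b)+(z*x))*(a+(2+z)))))
Step 5: at LRRR: (3+3) -> 6; overall: ((((9*a)+(x+1))+((z*9)+((y+z)*(3+3))))*((z*((3*5)+(x+a)))*(((0+b)+(z*x))*(a+(2+z))))) -> ((((9*a)+(x+1))+((z*9)+((y+z)*6)))*((z*((3*5)+(x+a)))*(((0+b)+(z*x))*(a+(2+z)))))
Step 6: at RLRL: (3*5) -> 15; overall: ((((9*a)+(x+1))+((z*9)+((y+z)*6)))*((z*((3*5)+(x+a)))*(((0+b)+(z*x))*(a+(2+z))))) -> ((((9*a)+(x+1))+((z*9)+((y+z)*6)))*((z*(15+(x+a)))*(((0+b)+(z*x))*(a+(2+z)))))
Step 7: at RRLL: (0+b) -> b; overall: ((((9*a)+(x+1))+((z*9)+((y+z)*6)))*((z*(15+(x+a)))*(((0+b)+(z*x))*(a+(2+z))))) -> ((((9*a)+(x+1))+((z*9)+((y+z)*6)))*((z*(15+(x+a)))*((b+(z*x))*(a+(2+z)))))
Fixed point: ((((9*a)+(x+1))+((z*9)+((y+z)*6)))*((z*(15+(x+a)))*((b+(z*x))*(a+(2+z)))))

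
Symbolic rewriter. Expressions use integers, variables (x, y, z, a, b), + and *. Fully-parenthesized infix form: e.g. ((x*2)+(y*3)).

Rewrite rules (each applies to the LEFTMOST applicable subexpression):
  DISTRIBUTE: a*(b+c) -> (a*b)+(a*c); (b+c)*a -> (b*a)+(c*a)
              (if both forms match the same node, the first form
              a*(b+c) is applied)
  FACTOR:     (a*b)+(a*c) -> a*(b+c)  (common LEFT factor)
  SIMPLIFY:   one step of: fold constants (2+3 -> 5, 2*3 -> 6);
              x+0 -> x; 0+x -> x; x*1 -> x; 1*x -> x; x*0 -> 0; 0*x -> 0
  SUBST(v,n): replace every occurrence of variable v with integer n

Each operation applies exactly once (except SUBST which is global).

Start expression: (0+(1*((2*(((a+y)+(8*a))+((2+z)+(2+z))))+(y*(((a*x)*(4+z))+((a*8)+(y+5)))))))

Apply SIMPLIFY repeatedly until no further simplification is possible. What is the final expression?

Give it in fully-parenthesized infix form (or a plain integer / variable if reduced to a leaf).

Answer: ((2*(((a+y)+(8*a))+((2+z)+(2+z))))+(y*(((a*x)*(4+z))+((a*8)+(y+5)))))

Derivation:
Start: (0+(1*((2*(((a+y)+(8*a))+((2+z)+(2+z))))+(y*(((a*x)*(4+z))+((a*8)+(y+5)))))))
Step 1: at root: (0+(1*((2*(((a+y)+(8*a))+((2+z)+(2+z))))+(y*(((a*x)*(4+z))+((a*8)+(y+5))))))) -> (1*((2*(((a+y)+(8*a))+((2+z)+(2+z))))+(y*(((a*x)*(4+z))+((a*8)+(y+5)))))); overall: (0+(1*((2*(((a+y)+(8*a))+((2+z)+(2+z))))+(y*(((a*x)*(4+z))+((a*8)+(y+5))))))) -> (1*((2*(((a+y)+(8*a))+((2+z)+(2+z))))+(y*(((a*x)*(4+z))+((a*8)+(y+5))))))
Step 2: at root: (1*((2*(((a+y)+(8*a))+((2+z)+(2+z))))+(y*(((a*x)*(4+z))+((a*8)+(y+5)))))) -> ((2*(((a+y)+(8*a))+((2+z)+(2+z))))+(y*(((a*x)*(4+z))+((a*8)+(y+5))))); overall: (1*((2*(((a+y)+(8*a))+((2+z)+(2+z))))+(y*(((a*x)*(4+z))+((a*8)+(y+5)))))) -> ((2*(((a+y)+(8*a))+((2+z)+(2+z))))+(y*(((a*x)*(4+z))+((a*8)+(y+5)))))
Fixed point: ((2*(((a+y)+(8*a))+((2+z)+(2+z))))+(y*(((a*x)*(4+z))+((a*8)+(y+5)))))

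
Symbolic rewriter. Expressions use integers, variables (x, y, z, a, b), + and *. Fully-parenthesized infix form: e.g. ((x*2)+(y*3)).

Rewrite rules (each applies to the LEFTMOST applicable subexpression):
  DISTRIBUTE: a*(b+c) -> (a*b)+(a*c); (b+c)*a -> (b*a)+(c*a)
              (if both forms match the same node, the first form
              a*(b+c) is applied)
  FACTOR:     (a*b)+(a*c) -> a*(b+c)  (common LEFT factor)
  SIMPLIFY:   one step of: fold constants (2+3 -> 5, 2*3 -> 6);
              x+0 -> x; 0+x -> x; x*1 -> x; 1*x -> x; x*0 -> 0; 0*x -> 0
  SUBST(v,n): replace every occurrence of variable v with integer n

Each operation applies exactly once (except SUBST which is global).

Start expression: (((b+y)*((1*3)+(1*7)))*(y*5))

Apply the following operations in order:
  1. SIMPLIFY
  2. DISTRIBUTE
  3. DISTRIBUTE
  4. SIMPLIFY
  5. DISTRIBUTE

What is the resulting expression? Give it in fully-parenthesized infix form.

Answer: ((((b*3)+(y*3))*(y*5))+(((b+y)*7)*(y*5)))

Derivation:
Start: (((b+y)*((1*3)+(1*7)))*(y*5))
Apply SIMPLIFY at LRL (target: (1*3)): (((b+y)*((1*3)+(1*7)))*(y*5)) -> (((b+y)*(3+(1*7)))*(y*5))
Apply DISTRIBUTE at L (target: ((b+y)*(3+(1*7)))): (((b+y)*(3+(1*7)))*(y*5)) -> ((((b+y)*3)+((b+y)*(1*7)))*(y*5))
Apply DISTRIBUTE at root (target: ((((b+y)*3)+((b+y)*(1*7)))*(y*5))): ((((b+y)*3)+((b+y)*(1*7)))*(y*5)) -> ((((b+y)*3)*(y*5))+(((b+y)*(1*7))*(y*5)))
Apply SIMPLIFY at RLR (target: (1*7)): ((((b+y)*3)*(y*5))+(((b+y)*(1*7))*(y*5))) -> ((((b+y)*3)*(y*5))+(((b+y)*7)*(y*5)))
Apply DISTRIBUTE at LL (target: ((b+y)*3)): ((((b+y)*3)*(y*5))+(((b+y)*7)*(y*5))) -> ((((b*3)+(y*3))*(y*5))+(((b+y)*7)*(y*5)))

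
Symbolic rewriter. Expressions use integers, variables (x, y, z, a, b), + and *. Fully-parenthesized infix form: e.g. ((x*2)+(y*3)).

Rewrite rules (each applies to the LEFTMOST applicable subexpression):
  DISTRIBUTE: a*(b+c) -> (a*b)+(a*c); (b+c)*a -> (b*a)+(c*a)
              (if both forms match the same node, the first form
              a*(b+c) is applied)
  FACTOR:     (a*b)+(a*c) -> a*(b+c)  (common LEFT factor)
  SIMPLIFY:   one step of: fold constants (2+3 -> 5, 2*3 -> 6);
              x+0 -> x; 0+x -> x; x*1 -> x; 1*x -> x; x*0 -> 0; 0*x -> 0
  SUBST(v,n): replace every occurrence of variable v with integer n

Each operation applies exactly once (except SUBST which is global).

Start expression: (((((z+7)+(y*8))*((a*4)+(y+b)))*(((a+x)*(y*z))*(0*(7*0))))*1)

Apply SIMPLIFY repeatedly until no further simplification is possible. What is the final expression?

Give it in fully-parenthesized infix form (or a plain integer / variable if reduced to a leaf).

Answer: 0

Derivation:
Start: (((((z+7)+(y*8))*((a*4)+(y+b)))*(((a+x)*(y*z))*(0*(7*0))))*1)
Step 1: at root: (((((z+7)+(y*8))*((a*4)+(y+b)))*(((a+x)*(y*z))*(0*(7*0))))*1) -> ((((z+7)+(y*8))*((a*4)+(y+b)))*(((a+x)*(y*z))*(0*(7*0)))); overall: (((((z+7)+(y*8))*((a*4)+(y+b)))*(((a+x)*(y*z))*(0*(7*0))))*1) -> ((((z+7)+(y*8))*((a*4)+(y+b)))*(((a+x)*(y*z))*(0*(7*0))))
Step 2: at RR: (0*(7*0)) -> 0; overall: ((((z+7)+(y*8))*((a*4)+(y+b)))*(((a+x)*(y*z))*(0*(7*0)))) -> ((((z+7)+(y*8))*((a*4)+(y+b)))*(((a+x)*(y*z))*0))
Step 3: at R: (((a+x)*(y*z))*0) -> 0; overall: ((((z+7)+(y*8))*((a*4)+(y+b)))*(((a+x)*(y*z))*0)) -> ((((z+7)+(y*8))*((a*4)+(y+b)))*0)
Step 4: at root: ((((z+7)+(y*8))*((a*4)+(y+b)))*0) -> 0; overall: ((((z+7)+(y*8))*((a*4)+(y+b)))*0) -> 0
Fixed point: 0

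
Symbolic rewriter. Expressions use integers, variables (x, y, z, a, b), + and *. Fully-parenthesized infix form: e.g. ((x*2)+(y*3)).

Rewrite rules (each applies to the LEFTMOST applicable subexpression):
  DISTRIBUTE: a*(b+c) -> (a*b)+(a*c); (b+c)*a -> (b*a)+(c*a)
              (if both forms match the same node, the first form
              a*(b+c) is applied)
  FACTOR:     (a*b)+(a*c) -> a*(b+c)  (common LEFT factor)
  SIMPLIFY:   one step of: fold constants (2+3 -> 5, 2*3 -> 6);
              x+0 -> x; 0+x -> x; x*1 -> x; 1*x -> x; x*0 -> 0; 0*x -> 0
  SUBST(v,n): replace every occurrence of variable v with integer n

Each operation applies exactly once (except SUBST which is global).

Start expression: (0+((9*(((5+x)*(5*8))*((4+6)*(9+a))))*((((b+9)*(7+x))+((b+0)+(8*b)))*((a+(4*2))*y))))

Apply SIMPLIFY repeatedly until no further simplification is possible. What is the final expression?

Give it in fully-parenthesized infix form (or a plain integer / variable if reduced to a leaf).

Answer: ((9*(((5+x)*40)*(10*(9+a))))*((((b+9)*(7+x))+(b+(8*b)))*((a+8)*y)))

Derivation:
Start: (0+((9*(((5+x)*(5*8))*((4+6)*(9+a))))*((((b+9)*(7+x))+((b+0)+(8*b)))*((a+(4*2))*y))))
Step 1: at root: (0+((9*(((5+x)*(5*8))*((4+6)*(9+a))))*((((b+9)*(7+x))+((b+0)+(8*b)))*((a+(4*2))*y)))) -> ((9*(((5+x)*(5*8))*((4+6)*(9+a))))*((((b+9)*(7+x))+((b+0)+(8*b)))*((a+(4*2))*y))); overall: (0+((9*(((5+x)*(5*8))*((4+6)*(9+a))))*((((b+9)*(7+x))+((b+0)+(8*b)))*((a+(4*2))*y)))) -> ((9*(((5+x)*(5*8))*((4+6)*(9+a))))*((((b+9)*(7+x))+((b+0)+(8*b)))*((a+(4*2))*y)))
Step 2: at LRLR: (5*8) -> 40; overall: ((9*(((5+x)*(5*8))*((4+6)*(9+a))))*((((b+9)*(7+x))+((b+0)+(8*b)))*((a+(4*2))*y))) -> ((9*(((5+x)*40)*((4+6)*(9+a))))*((((b+9)*(7+x))+((b+0)+(8*b)))*((a+(4*2))*y)))
Step 3: at LRRL: (4+6) -> 10; overall: ((9*(((5+x)*40)*((4+6)*(9+a))))*((((b+9)*(7+x))+((b+0)+(8*b)))*((a+(4*2))*y))) -> ((9*(((5+x)*40)*(10*(9+a))))*((((b+9)*(7+x))+((b+0)+(8*b)))*((a+(4*2))*y)))
Step 4: at RLRL: (b+0) -> b; overall: ((9*(((5+x)*40)*(10*(9+a))))*((((b+9)*(7+x))+((b+0)+(8*b)))*((a+(4*2))*y))) -> ((9*(((5+x)*40)*(10*(9+a))))*((((b+9)*(7+x))+(b+(8*b)))*((a+(4*2))*y)))
Step 5: at RRLR: (4*2) -> 8; overall: ((9*(((5+x)*40)*(10*(9+a))))*((((b+9)*(7+x))+(b+(8*b)))*((a+(4*2))*y))) -> ((9*(((5+x)*40)*(10*(9+a))))*((((b+9)*(7+x))+(b+(8*b)))*((a+8)*y)))
Fixed point: ((9*(((5+x)*40)*(10*(9+a))))*((((b+9)*(7+x))+(b+(8*b)))*((a+8)*y)))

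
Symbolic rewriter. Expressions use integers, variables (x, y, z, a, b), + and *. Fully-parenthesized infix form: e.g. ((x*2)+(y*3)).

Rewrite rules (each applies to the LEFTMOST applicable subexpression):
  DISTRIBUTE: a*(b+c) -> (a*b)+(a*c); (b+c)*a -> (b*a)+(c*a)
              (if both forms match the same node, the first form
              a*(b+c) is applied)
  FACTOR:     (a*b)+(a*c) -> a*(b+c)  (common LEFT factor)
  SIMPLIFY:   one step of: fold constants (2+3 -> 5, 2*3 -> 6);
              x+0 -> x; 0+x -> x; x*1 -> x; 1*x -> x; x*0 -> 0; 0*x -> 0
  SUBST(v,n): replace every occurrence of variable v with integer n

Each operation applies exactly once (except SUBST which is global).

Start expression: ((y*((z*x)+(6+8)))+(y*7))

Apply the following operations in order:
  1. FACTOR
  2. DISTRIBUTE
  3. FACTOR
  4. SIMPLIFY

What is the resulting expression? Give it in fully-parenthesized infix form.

Answer: (y*(((z*x)+14)+7))

Derivation:
Start: ((y*((z*x)+(6+8)))+(y*7))
Apply FACTOR at root (target: ((y*((z*x)+(6+8)))+(y*7))): ((y*((z*x)+(6+8)))+(y*7)) -> (y*(((z*x)+(6+8))+7))
Apply DISTRIBUTE at root (target: (y*(((z*x)+(6+8))+7))): (y*(((z*x)+(6+8))+7)) -> ((y*((z*x)+(6+8)))+(y*7))
Apply FACTOR at root (target: ((y*((z*x)+(6+8)))+(y*7))): ((y*((z*x)+(6+8)))+(y*7)) -> (y*(((z*x)+(6+8))+7))
Apply SIMPLIFY at RLR (target: (6+8)): (y*(((z*x)+(6+8))+7)) -> (y*(((z*x)+14)+7))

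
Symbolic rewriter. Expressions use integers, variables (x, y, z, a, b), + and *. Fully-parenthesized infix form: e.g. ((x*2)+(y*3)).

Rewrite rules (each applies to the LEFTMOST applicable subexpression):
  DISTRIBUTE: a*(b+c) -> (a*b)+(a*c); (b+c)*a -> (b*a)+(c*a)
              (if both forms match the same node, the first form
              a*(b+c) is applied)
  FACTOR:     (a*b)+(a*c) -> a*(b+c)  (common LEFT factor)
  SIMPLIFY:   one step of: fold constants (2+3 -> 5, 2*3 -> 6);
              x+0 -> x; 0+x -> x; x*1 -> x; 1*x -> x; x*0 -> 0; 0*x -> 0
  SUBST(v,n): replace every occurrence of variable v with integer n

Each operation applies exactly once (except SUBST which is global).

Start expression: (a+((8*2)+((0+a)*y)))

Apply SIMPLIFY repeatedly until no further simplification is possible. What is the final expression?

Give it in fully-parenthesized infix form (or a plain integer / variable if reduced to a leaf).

Answer: (a+(16+(a*y)))

Derivation:
Start: (a+((8*2)+((0+a)*y)))
Step 1: at RL: (8*2) -> 16; overall: (a+((8*2)+((0+a)*y))) -> (a+(16+((0+a)*y)))
Step 2: at RRL: (0+a) -> a; overall: (a+(16+((0+a)*y))) -> (a+(16+(a*y)))
Fixed point: (a+(16+(a*y)))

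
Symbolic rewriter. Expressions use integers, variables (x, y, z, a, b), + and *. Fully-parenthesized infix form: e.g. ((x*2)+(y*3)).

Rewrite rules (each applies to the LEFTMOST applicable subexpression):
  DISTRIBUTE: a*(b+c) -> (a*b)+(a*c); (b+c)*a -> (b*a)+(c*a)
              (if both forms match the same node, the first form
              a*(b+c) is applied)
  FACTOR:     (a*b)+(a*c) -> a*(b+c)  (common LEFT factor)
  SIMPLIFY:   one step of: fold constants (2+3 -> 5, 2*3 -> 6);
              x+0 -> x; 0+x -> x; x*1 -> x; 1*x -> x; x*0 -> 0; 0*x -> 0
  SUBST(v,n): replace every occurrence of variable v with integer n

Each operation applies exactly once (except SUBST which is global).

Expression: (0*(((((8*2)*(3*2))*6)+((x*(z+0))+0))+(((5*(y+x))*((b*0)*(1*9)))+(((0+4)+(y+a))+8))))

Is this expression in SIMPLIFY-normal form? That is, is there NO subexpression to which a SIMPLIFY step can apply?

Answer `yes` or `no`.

Answer: no

Derivation:
Expression: (0*(((((8*2)*(3*2))*6)+((x*(z+0))+0))+(((5*(y+x))*((b*0)*(1*9)))+(((0+4)+(y+a))+8))))
Scanning for simplifiable subexpressions (pre-order)...
  at root: (0*(((((8*2)*(3*2))*6)+((x*(z+0))+0))+(((5*(y+x))*((b*0)*(1*9)))+(((0+4)+(y+a))+8)))) (SIMPLIFIABLE)
  at R: (((((8*2)*(3*2))*6)+((x*(z+0))+0))+(((5*(y+x))*((b*0)*(1*9)))+(((0+4)+(y+a))+8))) (not simplifiable)
  at RL: ((((8*2)*(3*2))*6)+((x*(z+0))+0)) (not simplifiable)
  at RLL: (((8*2)*(3*2))*6) (not simplifiable)
  at RLLL: ((8*2)*(3*2)) (not simplifiable)
  at RLLLL: (8*2) (SIMPLIFIABLE)
  at RLLLR: (3*2) (SIMPLIFIABLE)
  at RLR: ((x*(z+0))+0) (SIMPLIFIABLE)
  at RLRL: (x*(z+0)) (not simplifiable)
  at RLRLR: (z+0) (SIMPLIFIABLE)
  at RR: (((5*(y+x))*((b*0)*(1*9)))+(((0+4)+(y+a))+8)) (not simplifiable)
  at RRL: ((5*(y+x))*((b*0)*(1*9))) (not simplifiable)
  at RRLL: (5*(y+x)) (not simplifiable)
  at RRLLR: (y+x) (not simplifiable)
  at RRLR: ((b*0)*(1*9)) (not simplifiable)
  at RRLRL: (b*0) (SIMPLIFIABLE)
  at RRLRR: (1*9) (SIMPLIFIABLE)
  at RRR: (((0+4)+(y+a))+8) (not simplifiable)
  at RRRL: ((0+4)+(y+a)) (not simplifiable)
  at RRRLL: (0+4) (SIMPLIFIABLE)
  at RRRLR: (y+a) (not simplifiable)
Found simplifiable subexpr at path root: (0*(((((8*2)*(3*2))*6)+((x*(z+0))+0))+(((5*(y+x))*((b*0)*(1*9)))+(((0+4)+(y+a))+8))))
One SIMPLIFY step would give: 0
-> NOT in normal form.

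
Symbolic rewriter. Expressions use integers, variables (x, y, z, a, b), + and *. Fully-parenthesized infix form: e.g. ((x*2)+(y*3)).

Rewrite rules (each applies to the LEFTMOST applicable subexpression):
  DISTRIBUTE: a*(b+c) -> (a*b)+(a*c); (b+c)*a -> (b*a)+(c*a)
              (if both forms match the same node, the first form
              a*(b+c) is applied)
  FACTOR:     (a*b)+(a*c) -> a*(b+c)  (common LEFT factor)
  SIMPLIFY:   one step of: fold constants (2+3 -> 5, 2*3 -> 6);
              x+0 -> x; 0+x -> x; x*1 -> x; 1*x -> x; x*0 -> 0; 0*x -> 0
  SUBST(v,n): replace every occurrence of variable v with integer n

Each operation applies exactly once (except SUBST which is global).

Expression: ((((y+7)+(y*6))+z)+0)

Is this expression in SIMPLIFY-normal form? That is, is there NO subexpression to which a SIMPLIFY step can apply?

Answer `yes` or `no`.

Expression: ((((y+7)+(y*6))+z)+0)
Scanning for simplifiable subexpressions (pre-order)...
  at root: ((((y+7)+(y*6))+z)+0) (SIMPLIFIABLE)
  at L: (((y+7)+(y*6))+z) (not simplifiable)
  at LL: ((y+7)+(y*6)) (not simplifiable)
  at LLL: (y+7) (not simplifiable)
  at LLR: (y*6) (not simplifiable)
Found simplifiable subexpr at path root: ((((y+7)+(y*6))+z)+0)
One SIMPLIFY step would give: (((y+7)+(y*6))+z)
-> NOT in normal form.

Answer: no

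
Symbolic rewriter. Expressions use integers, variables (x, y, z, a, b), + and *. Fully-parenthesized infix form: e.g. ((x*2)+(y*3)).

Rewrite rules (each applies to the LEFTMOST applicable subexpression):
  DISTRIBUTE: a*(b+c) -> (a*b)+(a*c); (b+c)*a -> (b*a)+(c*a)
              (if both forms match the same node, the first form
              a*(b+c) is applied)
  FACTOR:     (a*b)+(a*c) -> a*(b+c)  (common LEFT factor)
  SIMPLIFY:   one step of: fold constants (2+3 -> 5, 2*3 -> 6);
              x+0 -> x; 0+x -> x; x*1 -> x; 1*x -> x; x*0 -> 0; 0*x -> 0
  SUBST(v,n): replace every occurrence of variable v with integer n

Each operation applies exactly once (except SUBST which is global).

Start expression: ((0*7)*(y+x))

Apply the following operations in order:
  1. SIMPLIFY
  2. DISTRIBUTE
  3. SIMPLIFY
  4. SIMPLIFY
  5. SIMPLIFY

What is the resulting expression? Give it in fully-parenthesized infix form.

Start: ((0*7)*(y+x))
Apply SIMPLIFY at L (target: (0*7)): ((0*7)*(y+x)) -> (0*(y+x))
Apply DISTRIBUTE at root (target: (0*(y+x))): (0*(y+x)) -> ((0*y)+(0*x))
Apply SIMPLIFY at L (target: (0*y)): ((0*y)+(0*x)) -> (0+(0*x))
Apply SIMPLIFY at root (target: (0+(0*x))): (0+(0*x)) -> (0*x)
Apply SIMPLIFY at root (target: (0*x)): (0*x) -> 0

Answer: 0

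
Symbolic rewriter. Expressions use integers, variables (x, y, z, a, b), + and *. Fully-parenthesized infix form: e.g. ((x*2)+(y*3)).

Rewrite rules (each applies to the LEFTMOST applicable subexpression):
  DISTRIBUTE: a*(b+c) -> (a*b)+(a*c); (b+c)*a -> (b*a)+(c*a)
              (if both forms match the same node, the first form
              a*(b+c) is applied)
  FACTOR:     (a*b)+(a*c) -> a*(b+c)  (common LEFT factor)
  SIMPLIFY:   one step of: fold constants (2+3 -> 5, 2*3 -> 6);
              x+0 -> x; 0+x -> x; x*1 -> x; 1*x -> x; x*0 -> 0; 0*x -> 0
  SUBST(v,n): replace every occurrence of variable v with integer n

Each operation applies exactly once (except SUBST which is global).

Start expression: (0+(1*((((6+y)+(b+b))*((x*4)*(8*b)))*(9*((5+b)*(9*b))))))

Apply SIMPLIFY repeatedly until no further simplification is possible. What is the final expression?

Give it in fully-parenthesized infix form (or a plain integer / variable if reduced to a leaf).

Start: (0+(1*((((6+y)+(b+b))*((x*4)*(8*b)))*(9*((5+b)*(9*b))))))
Step 1: at root: (0+(1*((((6+y)+(b+b))*((x*4)*(8*b)))*(9*((5+b)*(9*b)))))) -> (1*((((6+y)+(b+b))*((x*4)*(8*b)))*(9*((5+b)*(9*b))))); overall: (0+(1*((((6+y)+(b+b))*((x*4)*(8*b)))*(9*((5+b)*(9*b)))))) -> (1*((((6+y)+(b+b))*((x*4)*(8*b)))*(9*((5+b)*(9*b)))))
Step 2: at root: (1*((((6+y)+(b+b))*((x*4)*(8*b)))*(9*((5+b)*(9*b))))) -> ((((6+y)+(b+b))*((x*4)*(8*b)))*(9*((5+b)*(9*b)))); overall: (1*((((6+y)+(b+b))*((x*4)*(8*b)))*(9*((5+b)*(9*b))))) -> ((((6+y)+(b+b))*((x*4)*(8*b)))*(9*((5+b)*(9*b))))
Fixed point: ((((6+y)+(b+b))*((x*4)*(8*b)))*(9*((5+b)*(9*b))))

Answer: ((((6+y)+(b+b))*((x*4)*(8*b)))*(9*((5+b)*(9*b))))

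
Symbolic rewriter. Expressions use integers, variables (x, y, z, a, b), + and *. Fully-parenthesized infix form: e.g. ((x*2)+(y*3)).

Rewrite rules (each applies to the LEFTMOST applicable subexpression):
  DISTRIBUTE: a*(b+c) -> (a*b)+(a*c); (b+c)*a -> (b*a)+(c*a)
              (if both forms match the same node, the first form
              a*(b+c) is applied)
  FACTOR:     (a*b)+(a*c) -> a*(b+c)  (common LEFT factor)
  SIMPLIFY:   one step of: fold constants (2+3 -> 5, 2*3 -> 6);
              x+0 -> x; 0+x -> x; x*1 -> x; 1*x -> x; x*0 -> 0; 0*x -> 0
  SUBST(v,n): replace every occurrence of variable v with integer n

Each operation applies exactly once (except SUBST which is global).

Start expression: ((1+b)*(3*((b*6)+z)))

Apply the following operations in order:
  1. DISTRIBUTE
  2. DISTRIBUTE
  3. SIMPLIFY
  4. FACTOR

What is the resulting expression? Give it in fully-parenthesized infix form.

Answer: ((3*((b*6)+z))+(b*(3*((b*6)+z))))

Derivation:
Start: ((1+b)*(3*((b*6)+z)))
Apply DISTRIBUTE at root (target: ((1+b)*(3*((b*6)+z)))): ((1+b)*(3*((b*6)+z))) -> ((1*(3*((b*6)+z)))+(b*(3*((b*6)+z))))
Apply DISTRIBUTE at LR (target: (3*((b*6)+z))): ((1*(3*((b*6)+z)))+(b*(3*((b*6)+z)))) -> ((1*((3*(b*6))+(3*z)))+(b*(3*((b*6)+z))))
Apply SIMPLIFY at L (target: (1*((3*(b*6))+(3*z)))): ((1*((3*(b*6))+(3*z)))+(b*(3*((b*6)+z)))) -> (((3*(b*6))+(3*z))+(b*(3*((b*6)+z))))
Apply FACTOR at L (target: ((3*(b*6))+(3*z))): (((3*(b*6))+(3*z))+(b*(3*((b*6)+z)))) -> ((3*((b*6)+z))+(b*(3*((b*6)+z))))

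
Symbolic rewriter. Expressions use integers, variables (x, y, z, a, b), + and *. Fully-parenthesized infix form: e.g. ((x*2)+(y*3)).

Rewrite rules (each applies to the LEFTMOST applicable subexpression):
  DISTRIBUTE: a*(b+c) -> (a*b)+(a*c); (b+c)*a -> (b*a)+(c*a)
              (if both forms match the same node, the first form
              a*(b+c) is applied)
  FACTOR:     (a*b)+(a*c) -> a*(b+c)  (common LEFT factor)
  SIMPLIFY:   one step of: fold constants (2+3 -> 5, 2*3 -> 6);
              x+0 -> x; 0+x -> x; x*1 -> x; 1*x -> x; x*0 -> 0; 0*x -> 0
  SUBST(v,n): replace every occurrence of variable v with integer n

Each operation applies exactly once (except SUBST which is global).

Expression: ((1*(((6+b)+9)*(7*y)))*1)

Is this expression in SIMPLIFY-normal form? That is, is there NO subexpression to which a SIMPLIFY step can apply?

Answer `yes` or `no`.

Answer: no

Derivation:
Expression: ((1*(((6+b)+9)*(7*y)))*1)
Scanning for simplifiable subexpressions (pre-order)...
  at root: ((1*(((6+b)+9)*(7*y)))*1) (SIMPLIFIABLE)
  at L: (1*(((6+b)+9)*(7*y))) (SIMPLIFIABLE)
  at LR: (((6+b)+9)*(7*y)) (not simplifiable)
  at LRL: ((6+b)+9) (not simplifiable)
  at LRLL: (6+b) (not simplifiable)
  at LRR: (7*y) (not simplifiable)
Found simplifiable subexpr at path root: ((1*(((6+b)+9)*(7*y)))*1)
One SIMPLIFY step would give: (1*(((6+b)+9)*(7*y)))
-> NOT in normal form.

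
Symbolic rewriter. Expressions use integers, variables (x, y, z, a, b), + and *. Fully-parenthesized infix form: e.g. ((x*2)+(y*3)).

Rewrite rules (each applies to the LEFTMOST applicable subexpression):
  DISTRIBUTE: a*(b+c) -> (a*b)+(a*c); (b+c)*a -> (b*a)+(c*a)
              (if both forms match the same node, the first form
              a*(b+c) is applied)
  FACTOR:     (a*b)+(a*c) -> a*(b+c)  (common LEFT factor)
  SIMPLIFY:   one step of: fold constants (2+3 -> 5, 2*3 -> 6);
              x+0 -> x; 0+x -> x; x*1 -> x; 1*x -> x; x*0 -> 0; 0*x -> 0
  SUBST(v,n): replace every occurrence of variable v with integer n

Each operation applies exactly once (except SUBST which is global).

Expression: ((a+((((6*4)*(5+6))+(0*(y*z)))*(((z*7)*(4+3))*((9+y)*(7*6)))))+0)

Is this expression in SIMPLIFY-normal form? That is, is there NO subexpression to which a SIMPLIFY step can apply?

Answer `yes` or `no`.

Answer: no

Derivation:
Expression: ((a+((((6*4)*(5+6))+(0*(y*z)))*(((z*7)*(4+3))*((9+y)*(7*6)))))+0)
Scanning for simplifiable subexpressions (pre-order)...
  at root: ((a+((((6*4)*(5+6))+(0*(y*z)))*(((z*7)*(4+3))*((9+y)*(7*6)))))+0) (SIMPLIFIABLE)
  at L: (a+((((6*4)*(5+6))+(0*(y*z)))*(((z*7)*(4+3))*((9+y)*(7*6))))) (not simplifiable)
  at LR: ((((6*4)*(5+6))+(0*(y*z)))*(((z*7)*(4+3))*((9+y)*(7*6)))) (not simplifiable)
  at LRL: (((6*4)*(5+6))+(0*(y*z))) (not simplifiable)
  at LRLL: ((6*4)*(5+6)) (not simplifiable)
  at LRLLL: (6*4) (SIMPLIFIABLE)
  at LRLLR: (5+6) (SIMPLIFIABLE)
  at LRLR: (0*(y*z)) (SIMPLIFIABLE)
  at LRLRR: (y*z) (not simplifiable)
  at LRR: (((z*7)*(4+3))*((9+y)*(7*6))) (not simplifiable)
  at LRRL: ((z*7)*(4+3)) (not simplifiable)
  at LRRLL: (z*7) (not simplifiable)
  at LRRLR: (4+3) (SIMPLIFIABLE)
  at LRRR: ((9+y)*(7*6)) (not simplifiable)
  at LRRRL: (9+y) (not simplifiable)
  at LRRRR: (7*6) (SIMPLIFIABLE)
Found simplifiable subexpr at path root: ((a+((((6*4)*(5+6))+(0*(y*z)))*(((z*7)*(4+3))*((9+y)*(7*6)))))+0)
One SIMPLIFY step would give: (a+((((6*4)*(5+6))+(0*(y*z)))*(((z*7)*(4+3))*((9+y)*(7*6)))))
-> NOT in normal form.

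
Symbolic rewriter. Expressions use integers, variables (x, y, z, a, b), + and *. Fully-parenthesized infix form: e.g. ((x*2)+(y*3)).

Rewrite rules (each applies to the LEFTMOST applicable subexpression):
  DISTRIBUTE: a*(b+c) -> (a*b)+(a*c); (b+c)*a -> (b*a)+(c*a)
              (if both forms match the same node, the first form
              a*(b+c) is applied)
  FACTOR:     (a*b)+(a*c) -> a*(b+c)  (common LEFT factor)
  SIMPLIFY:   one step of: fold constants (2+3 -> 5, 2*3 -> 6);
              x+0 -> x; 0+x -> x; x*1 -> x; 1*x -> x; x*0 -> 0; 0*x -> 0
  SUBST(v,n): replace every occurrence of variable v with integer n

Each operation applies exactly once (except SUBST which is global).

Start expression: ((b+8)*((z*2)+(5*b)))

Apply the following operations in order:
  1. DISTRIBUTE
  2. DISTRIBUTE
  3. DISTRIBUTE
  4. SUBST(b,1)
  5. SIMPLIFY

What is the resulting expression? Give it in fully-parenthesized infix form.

Start: ((b+8)*((z*2)+(5*b)))
Apply DISTRIBUTE at root (target: ((b+8)*((z*2)+(5*b)))): ((b+8)*((z*2)+(5*b))) -> (((b+8)*(z*2))+((b+8)*(5*b)))
Apply DISTRIBUTE at L (target: ((b+8)*(z*2))): (((b+8)*(z*2))+((b+8)*(5*b))) -> (((b*(z*2))+(8*(z*2)))+((b+8)*(5*b)))
Apply DISTRIBUTE at R (target: ((b+8)*(5*b))): (((b*(z*2))+(8*(z*2)))+((b+8)*(5*b))) -> (((b*(z*2))+(8*(z*2)))+((b*(5*b))+(8*(5*b))))
Apply SUBST(b,1): (((b*(z*2))+(8*(z*2)))+((b*(5*b))+(8*(5*b)))) -> (((1*(z*2))+(8*(z*2)))+((1*(5*1))+(8*(5*1))))
Apply SIMPLIFY at LL (target: (1*(z*2))): (((1*(z*2))+(8*(z*2)))+((1*(5*1))+(8*(5*1)))) -> (((z*2)+(8*(z*2)))+((1*(5*1))+(8*(5*1))))

Answer: (((z*2)+(8*(z*2)))+((1*(5*1))+(8*(5*1))))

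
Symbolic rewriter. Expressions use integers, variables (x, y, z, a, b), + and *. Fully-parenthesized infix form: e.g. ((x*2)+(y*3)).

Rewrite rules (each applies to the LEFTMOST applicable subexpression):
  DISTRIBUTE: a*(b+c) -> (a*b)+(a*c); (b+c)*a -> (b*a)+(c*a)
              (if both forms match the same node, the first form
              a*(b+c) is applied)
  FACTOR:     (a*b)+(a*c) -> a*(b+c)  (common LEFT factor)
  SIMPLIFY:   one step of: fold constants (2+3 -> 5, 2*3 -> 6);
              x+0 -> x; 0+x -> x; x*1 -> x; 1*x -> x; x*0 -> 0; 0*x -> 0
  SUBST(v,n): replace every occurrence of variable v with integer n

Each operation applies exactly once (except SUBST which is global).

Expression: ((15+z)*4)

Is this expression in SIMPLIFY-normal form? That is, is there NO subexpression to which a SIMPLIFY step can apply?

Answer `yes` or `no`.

Answer: yes

Derivation:
Expression: ((15+z)*4)
Scanning for simplifiable subexpressions (pre-order)...
  at root: ((15+z)*4) (not simplifiable)
  at L: (15+z) (not simplifiable)
Result: no simplifiable subexpression found -> normal form.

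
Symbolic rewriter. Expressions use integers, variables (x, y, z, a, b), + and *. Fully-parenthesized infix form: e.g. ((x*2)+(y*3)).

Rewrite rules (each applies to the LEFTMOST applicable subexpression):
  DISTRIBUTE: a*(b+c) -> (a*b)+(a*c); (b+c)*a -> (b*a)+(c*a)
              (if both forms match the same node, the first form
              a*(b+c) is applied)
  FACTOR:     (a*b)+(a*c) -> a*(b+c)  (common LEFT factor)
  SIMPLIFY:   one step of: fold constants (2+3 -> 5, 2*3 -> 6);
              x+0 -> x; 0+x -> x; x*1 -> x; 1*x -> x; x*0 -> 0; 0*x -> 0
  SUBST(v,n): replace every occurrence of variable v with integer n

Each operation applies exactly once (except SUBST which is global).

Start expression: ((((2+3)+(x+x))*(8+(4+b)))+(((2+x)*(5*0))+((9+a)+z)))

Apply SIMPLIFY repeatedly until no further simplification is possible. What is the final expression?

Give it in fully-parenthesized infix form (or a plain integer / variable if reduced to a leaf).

Start: ((((2+3)+(x+x))*(8+(4+b)))+(((2+x)*(5*0))+((9+a)+z)))
Step 1: at LLL: (2+3) -> 5; overall: ((((2+3)+(x+x))*(8+(4+b)))+(((2+x)*(5*0))+((9+a)+z))) -> (((5+(x+x))*(8+(4+b)))+(((2+x)*(5*0))+((9+a)+z)))
Step 2: at RLR: (5*0) -> 0; overall: (((5+(x+x))*(8+(4+b)))+(((2+x)*(5*0))+((9+a)+z))) -> (((5+(x+x))*(8+(4+b)))+(((2+x)*0)+((9+a)+z)))
Step 3: at RL: ((2+x)*0) -> 0; overall: (((5+(x+x))*(8+(4+b)))+(((2+x)*0)+((9+a)+z))) -> (((5+(x+x))*(8+(4+b)))+(0+((9+a)+z)))
Step 4: at R: (0+((9+a)+z)) -> ((9+a)+z); overall: (((5+(x+x))*(8+(4+b)))+(0+((9+a)+z))) -> (((5+(x+x))*(8+(4+b)))+((9+a)+z))
Fixed point: (((5+(x+x))*(8+(4+b)))+((9+a)+z))

Answer: (((5+(x+x))*(8+(4+b)))+((9+a)+z))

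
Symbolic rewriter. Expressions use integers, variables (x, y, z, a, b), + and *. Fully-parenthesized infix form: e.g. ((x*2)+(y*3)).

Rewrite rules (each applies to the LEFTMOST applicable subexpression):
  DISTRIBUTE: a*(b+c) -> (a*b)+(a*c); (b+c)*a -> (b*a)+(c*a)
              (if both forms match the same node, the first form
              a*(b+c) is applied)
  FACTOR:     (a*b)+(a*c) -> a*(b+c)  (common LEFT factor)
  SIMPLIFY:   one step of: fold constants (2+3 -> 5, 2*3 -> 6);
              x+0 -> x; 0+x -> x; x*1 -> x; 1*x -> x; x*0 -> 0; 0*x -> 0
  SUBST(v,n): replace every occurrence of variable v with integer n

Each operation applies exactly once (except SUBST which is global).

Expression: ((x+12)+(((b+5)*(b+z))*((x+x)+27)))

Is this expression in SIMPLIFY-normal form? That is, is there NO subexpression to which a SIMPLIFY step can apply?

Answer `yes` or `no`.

Answer: yes

Derivation:
Expression: ((x+12)+(((b+5)*(b+z))*((x+x)+27)))
Scanning for simplifiable subexpressions (pre-order)...
  at root: ((x+12)+(((b+5)*(b+z))*((x+x)+27))) (not simplifiable)
  at L: (x+12) (not simplifiable)
  at R: (((b+5)*(b+z))*((x+x)+27)) (not simplifiable)
  at RL: ((b+5)*(b+z)) (not simplifiable)
  at RLL: (b+5) (not simplifiable)
  at RLR: (b+z) (not simplifiable)
  at RR: ((x+x)+27) (not simplifiable)
  at RRL: (x+x) (not simplifiable)
Result: no simplifiable subexpression found -> normal form.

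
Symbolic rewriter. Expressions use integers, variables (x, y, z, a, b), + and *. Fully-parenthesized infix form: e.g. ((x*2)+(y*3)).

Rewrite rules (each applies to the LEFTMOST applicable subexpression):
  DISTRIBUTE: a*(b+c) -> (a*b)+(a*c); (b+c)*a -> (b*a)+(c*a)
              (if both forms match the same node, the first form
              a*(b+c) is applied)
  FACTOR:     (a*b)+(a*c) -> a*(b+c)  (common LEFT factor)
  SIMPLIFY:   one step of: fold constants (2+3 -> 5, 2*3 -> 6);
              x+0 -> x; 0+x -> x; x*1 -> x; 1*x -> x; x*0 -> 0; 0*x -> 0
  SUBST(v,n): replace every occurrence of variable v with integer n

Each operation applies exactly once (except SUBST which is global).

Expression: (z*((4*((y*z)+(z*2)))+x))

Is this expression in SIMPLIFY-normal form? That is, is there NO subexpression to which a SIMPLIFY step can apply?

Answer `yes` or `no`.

Answer: yes

Derivation:
Expression: (z*((4*((y*z)+(z*2)))+x))
Scanning for simplifiable subexpressions (pre-order)...
  at root: (z*((4*((y*z)+(z*2)))+x)) (not simplifiable)
  at R: ((4*((y*z)+(z*2)))+x) (not simplifiable)
  at RL: (4*((y*z)+(z*2))) (not simplifiable)
  at RLR: ((y*z)+(z*2)) (not simplifiable)
  at RLRL: (y*z) (not simplifiable)
  at RLRR: (z*2) (not simplifiable)
Result: no simplifiable subexpression found -> normal form.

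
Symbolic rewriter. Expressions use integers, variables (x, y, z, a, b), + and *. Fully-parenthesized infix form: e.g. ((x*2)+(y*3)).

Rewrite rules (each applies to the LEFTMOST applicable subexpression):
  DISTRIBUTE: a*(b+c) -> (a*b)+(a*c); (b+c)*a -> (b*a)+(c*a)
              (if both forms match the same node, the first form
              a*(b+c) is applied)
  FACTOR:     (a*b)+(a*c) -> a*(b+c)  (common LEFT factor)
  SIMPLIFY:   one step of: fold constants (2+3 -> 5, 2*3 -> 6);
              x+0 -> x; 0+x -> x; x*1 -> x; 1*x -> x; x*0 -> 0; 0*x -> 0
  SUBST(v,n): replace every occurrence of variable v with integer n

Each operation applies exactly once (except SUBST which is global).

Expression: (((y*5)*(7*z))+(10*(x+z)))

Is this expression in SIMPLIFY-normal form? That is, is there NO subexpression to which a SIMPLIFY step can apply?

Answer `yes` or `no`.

Answer: yes

Derivation:
Expression: (((y*5)*(7*z))+(10*(x+z)))
Scanning for simplifiable subexpressions (pre-order)...
  at root: (((y*5)*(7*z))+(10*(x+z))) (not simplifiable)
  at L: ((y*5)*(7*z)) (not simplifiable)
  at LL: (y*5) (not simplifiable)
  at LR: (7*z) (not simplifiable)
  at R: (10*(x+z)) (not simplifiable)
  at RR: (x+z) (not simplifiable)
Result: no simplifiable subexpression found -> normal form.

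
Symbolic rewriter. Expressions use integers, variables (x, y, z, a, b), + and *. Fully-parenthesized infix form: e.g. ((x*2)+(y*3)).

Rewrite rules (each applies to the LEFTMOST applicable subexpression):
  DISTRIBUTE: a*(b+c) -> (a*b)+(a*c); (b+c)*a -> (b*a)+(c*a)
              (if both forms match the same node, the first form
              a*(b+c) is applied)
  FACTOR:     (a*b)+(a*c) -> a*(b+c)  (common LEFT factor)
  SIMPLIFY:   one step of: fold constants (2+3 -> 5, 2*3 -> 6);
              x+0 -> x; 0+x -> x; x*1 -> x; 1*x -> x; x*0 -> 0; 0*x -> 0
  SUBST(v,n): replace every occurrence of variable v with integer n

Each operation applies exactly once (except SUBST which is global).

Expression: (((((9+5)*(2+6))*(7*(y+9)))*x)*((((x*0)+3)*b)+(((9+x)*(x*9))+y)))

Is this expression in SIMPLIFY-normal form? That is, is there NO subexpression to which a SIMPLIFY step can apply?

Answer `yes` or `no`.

Expression: (((((9+5)*(2+6))*(7*(y+9)))*x)*((((x*0)+3)*b)+(((9+x)*(x*9))+y)))
Scanning for simplifiable subexpressions (pre-order)...
  at root: (((((9+5)*(2+6))*(7*(y+9)))*x)*((((x*0)+3)*b)+(((9+x)*(x*9))+y))) (not simplifiable)
  at L: ((((9+5)*(2+6))*(7*(y+9)))*x) (not simplifiable)
  at LL: (((9+5)*(2+6))*(7*(y+9))) (not simplifiable)
  at LLL: ((9+5)*(2+6)) (not simplifiable)
  at LLLL: (9+5) (SIMPLIFIABLE)
  at LLLR: (2+6) (SIMPLIFIABLE)
  at LLR: (7*(y+9)) (not simplifiable)
  at LLRR: (y+9) (not simplifiable)
  at R: ((((x*0)+3)*b)+(((9+x)*(x*9))+y)) (not simplifiable)
  at RL: (((x*0)+3)*b) (not simplifiable)
  at RLL: ((x*0)+3) (not simplifiable)
  at RLLL: (x*0) (SIMPLIFIABLE)
  at RR: (((9+x)*(x*9))+y) (not simplifiable)
  at RRL: ((9+x)*(x*9)) (not simplifiable)
  at RRLL: (9+x) (not simplifiable)
  at RRLR: (x*9) (not simplifiable)
Found simplifiable subexpr at path LLLL: (9+5)
One SIMPLIFY step would give: ((((14*(2+6))*(7*(y+9)))*x)*((((x*0)+3)*b)+(((9+x)*(x*9))+y)))
-> NOT in normal form.

Answer: no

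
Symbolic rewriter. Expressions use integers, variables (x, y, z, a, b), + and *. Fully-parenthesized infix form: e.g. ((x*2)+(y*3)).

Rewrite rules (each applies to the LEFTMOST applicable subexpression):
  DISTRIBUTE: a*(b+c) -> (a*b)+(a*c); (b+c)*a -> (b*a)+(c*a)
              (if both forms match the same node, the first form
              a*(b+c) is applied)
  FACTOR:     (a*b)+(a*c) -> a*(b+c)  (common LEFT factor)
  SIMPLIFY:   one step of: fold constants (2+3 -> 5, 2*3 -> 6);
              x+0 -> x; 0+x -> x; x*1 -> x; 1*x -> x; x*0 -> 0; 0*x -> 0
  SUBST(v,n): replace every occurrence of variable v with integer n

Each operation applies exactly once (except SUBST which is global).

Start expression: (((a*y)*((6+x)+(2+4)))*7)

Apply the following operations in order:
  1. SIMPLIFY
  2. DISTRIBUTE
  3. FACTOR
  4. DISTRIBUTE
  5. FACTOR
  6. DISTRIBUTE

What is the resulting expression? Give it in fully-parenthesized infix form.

Answer: ((((a*y)*(6+x))+((a*y)*6))*7)

Derivation:
Start: (((a*y)*((6+x)+(2+4)))*7)
Apply SIMPLIFY at LRR (target: (2+4)): (((a*y)*((6+x)+(2+4)))*7) -> (((a*y)*((6+x)+6))*7)
Apply DISTRIBUTE at L (target: ((a*y)*((6+x)+6))): (((a*y)*((6+x)+6))*7) -> ((((a*y)*(6+x))+((a*y)*6))*7)
Apply FACTOR at L (target: (((a*y)*(6+x))+((a*y)*6))): ((((a*y)*(6+x))+((a*y)*6))*7) -> (((a*y)*((6+x)+6))*7)
Apply DISTRIBUTE at L (target: ((a*y)*((6+x)+6))): (((a*y)*((6+x)+6))*7) -> ((((a*y)*(6+x))+((a*y)*6))*7)
Apply FACTOR at L (target: (((a*y)*(6+x))+((a*y)*6))): ((((a*y)*(6+x))+((a*y)*6))*7) -> (((a*y)*((6+x)+6))*7)
Apply DISTRIBUTE at L (target: ((a*y)*((6+x)+6))): (((a*y)*((6+x)+6))*7) -> ((((a*y)*(6+x))+((a*y)*6))*7)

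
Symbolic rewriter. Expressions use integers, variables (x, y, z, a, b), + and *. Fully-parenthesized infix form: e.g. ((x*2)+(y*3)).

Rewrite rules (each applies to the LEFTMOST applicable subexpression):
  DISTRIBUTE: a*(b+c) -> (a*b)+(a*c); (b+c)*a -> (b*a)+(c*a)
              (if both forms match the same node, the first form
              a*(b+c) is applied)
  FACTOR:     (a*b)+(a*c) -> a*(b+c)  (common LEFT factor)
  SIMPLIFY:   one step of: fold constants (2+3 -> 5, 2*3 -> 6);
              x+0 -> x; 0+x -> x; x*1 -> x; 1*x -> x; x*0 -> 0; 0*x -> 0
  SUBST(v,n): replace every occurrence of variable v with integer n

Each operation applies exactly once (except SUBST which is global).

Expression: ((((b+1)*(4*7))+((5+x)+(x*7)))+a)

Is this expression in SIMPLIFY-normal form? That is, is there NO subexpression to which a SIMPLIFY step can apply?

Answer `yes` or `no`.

Expression: ((((b+1)*(4*7))+((5+x)+(x*7)))+a)
Scanning for simplifiable subexpressions (pre-order)...
  at root: ((((b+1)*(4*7))+((5+x)+(x*7)))+a) (not simplifiable)
  at L: (((b+1)*(4*7))+((5+x)+(x*7))) (not simplifiable)
  at LL: ((b+1)*(4*7)) (not simplifiable)
  at LLL: (b+1) (not simplifiable)
  at LLR: (4*7) (SIMPLIFIABLE)
  at LR: ((5+x)+(x*7)) (not simplifiable)
  at LRL: (5+x) (not simplifiable)
  at LRR: (x*7) (not simplifiable)
Found simplifiable subexpr at path LLR: (4*7)
One SIMPLIFY step would give: ((((b+1)*28)+((5+x)+(x*7)))+a)
-> NOT in normal form.

Answer: no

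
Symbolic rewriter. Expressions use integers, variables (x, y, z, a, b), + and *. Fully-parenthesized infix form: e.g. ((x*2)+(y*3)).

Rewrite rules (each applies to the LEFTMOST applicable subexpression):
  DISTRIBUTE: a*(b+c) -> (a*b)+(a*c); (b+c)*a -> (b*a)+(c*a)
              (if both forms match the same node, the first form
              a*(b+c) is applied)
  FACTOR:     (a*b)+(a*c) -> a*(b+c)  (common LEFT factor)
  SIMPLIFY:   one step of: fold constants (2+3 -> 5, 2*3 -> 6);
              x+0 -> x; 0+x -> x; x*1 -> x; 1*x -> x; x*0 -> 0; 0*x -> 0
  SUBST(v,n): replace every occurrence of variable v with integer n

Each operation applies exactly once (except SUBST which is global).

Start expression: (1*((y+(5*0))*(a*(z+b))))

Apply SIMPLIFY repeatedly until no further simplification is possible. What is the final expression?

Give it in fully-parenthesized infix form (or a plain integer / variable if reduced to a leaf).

Start: (1*((y+(5*0))*(a*(z+b))))
Step 1: at root: (1*((y+(5*0))*(a*(z+b)))) -> ((y+(5*0))*(a*(z+b))); overall: (1*((y+(5*0))*(a*(z+b)))) -> ((y+(5*0))*(a*(z+b)))
Step 2: at LR: (5*0) -> 0; overall: ((y+(5*0))*(a*(z+b))) -> ((y+0)*(a*(z+b)))
Step 3: at L: (y+0) -> y; overall: ((y+0)*(a*(z+b))) -> (y*(a*(z+b)))
Fixed point: (y*(a*(z+b)))

Answer: (y*(a*(z+b)))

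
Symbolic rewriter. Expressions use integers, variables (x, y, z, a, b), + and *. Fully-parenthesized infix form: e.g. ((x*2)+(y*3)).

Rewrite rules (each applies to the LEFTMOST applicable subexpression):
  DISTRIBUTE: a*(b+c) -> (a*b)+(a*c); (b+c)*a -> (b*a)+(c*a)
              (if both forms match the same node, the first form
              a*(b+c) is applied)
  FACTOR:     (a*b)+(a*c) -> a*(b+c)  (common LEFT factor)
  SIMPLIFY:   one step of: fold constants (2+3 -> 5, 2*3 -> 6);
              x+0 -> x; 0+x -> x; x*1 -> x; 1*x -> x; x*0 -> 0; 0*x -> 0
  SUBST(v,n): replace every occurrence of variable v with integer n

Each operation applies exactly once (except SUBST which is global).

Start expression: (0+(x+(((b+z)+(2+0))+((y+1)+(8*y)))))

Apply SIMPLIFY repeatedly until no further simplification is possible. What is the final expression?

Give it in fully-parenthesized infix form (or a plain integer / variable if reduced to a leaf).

Start: (0+(x+(((b+z)+(2+0))+((y+1)+(8*y)))))
Step 1: at root: (0+(x+(((b+z)+(2+0))+((y+1)+(8*y))))) -> (x+(((b+z)+(2+0))+((y+1)+(8*y)))); overall: (0+(x+(((b+z)+(2+0))+((y+1)+(8*y))))) -> (x+(((b+z)+(2+0))+((y+1)+(8*y))))
Step 2: at RLR: (2+0) -> 2; overall: (x+(((b+z)+(2+0))+((y+1)+(8*y)))) -> (x+(((b+z)+2)+((y+1)+(8*y))))
Fixed point: (x+(((b+z)+2)+((y+1)+(8*y))))

Answer: (x+(((b+z)+2)+((y+1)+(8*y))))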